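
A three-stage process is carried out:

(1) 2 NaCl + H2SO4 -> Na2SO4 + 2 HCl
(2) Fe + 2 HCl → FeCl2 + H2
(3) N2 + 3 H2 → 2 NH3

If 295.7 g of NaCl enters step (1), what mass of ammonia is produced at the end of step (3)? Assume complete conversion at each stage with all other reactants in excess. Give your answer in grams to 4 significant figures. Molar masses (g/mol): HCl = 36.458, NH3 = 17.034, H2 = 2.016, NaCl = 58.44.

n(NaCl) = 295.7 / 58.44 = 5.0599 mol.
Reaction (1): NaCl→HCl ratio 2:2 ⇒ n(HCl) = 5.0599 mol.
Reaction (2): HCl→H2 ratio 2:1 ⇒ n(H2) = 2.5299 mol.
Reaction (3): H2→NH3 ratio 3:2 ⇒ n(NH3) = 1.6866 mol.
Mass of NH3 = 1.6866 × 17.034 = 28.730 g.

28.73 g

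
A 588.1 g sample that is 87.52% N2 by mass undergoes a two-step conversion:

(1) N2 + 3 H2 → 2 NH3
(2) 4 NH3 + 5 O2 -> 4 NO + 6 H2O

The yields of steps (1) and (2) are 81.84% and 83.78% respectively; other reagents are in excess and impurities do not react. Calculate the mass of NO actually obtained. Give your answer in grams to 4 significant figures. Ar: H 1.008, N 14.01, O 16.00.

Pure N2 = 588.1 × 0.8752 = 514.71 g.
M(N2) = 2(14.01) = 28.02 g/mol.
M(NO) = 14.01 + 16.00 = 30.01 g/mol.
n(N2) = 514.71 / 28.02 = 18.369 mol.
Step 1 (N2:NH3 = 1:2): theoretical n(NH3) = 36.738 mol; at 81.84% yield, n(NH3) = 30.067 mol.
Step 2 (NH3:NO = 4:4): theoretical n(NO) = 30.067 mol, so theoretical mass = 30.067 × 30.01 = 902.30 g.
At 83.78% yield, actual mass of NO = 902.30 × 0.8378 = 755.95 g.

755.9 g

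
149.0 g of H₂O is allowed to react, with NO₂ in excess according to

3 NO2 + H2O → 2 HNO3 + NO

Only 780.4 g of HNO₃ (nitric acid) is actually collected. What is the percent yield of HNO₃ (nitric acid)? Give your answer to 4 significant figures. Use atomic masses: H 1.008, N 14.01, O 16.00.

74.87 %

M(H2O) = 2(1.008) + 16.00 = 18.016 g/mol.
M(HNO3) = 1.008 + 14.01 + 3(16.00) = 63.018 g/mol.
n(H2O) = 149.00 g / 18.016 g/mol = 8.2704 mol.
From the equation the H2O:HNO3 mole ratio is 1:2, so n(HNO3) = 8.2704 × 2/1 = 16.541 mol.
Mass of HNO3 = 16.541 mol × 63.018 g/mol = 1042.4 g.
This is the theoretical yield. Percent yield = 780.4 g / 1042.4 g × 100% = 74.868%.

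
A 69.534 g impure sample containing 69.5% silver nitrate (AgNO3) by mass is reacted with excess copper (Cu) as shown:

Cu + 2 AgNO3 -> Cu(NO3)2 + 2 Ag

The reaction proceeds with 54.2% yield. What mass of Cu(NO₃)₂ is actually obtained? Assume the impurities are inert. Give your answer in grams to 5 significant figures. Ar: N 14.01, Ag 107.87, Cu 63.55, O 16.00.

14.460 g

Pure AgNO3 available = 69.534 g × 0.695 = 48.3261 g.
M(AgNO3) = 107.87 + 14.01 + 3(16.00) = 169.88 g/mol.
M(Cu(NO3)2) = 63.55 + 2(14.01) + 6(16.00) = 187.57 g/mol.
n(AgNO3) = 48.3261 g / 169.88 g/mol = 0.284472 mol.
From the equation the AgNO3:Cu(NO3)2 mole ratio is 2:1, so n(Cu(NO3)2) = 0.284472 × 1/2 = 0.142236 mol.
Mass of Cu(NO3)2 = 0.142236 mol × 187.57 g/mol = 26.6792 g.
Actual mass collected = 26.6792 g × 0.542 = 14.4601 g.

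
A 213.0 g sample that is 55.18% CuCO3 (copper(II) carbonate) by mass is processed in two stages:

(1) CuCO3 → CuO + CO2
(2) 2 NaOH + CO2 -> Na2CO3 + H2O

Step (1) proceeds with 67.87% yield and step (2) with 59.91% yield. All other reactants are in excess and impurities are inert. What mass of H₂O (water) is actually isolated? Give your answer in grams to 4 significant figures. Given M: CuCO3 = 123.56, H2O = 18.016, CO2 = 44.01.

Pure CuCO3 = 213.0 × 0.5518 = 117.53 g.
n(CuCO3) = 117.53 / 123.56 = 0.95123 mol.
Step 1 (CuCO3:CO2 = 1:1): theoretical n(CO2) = 0.95123 mol; at 67.87% yield, n(CO2) = 0.64560 mol.
Step 2 (CO2:H2O = 1:1): theoretical n(H2O) = 0.64560 mol, so theoretical mass = 0.64560 × 18.016 = 11.631 g.
At 59.91% yield, actual mass of H2O = 11.631 × 0.5991 = 6.9682 g.

6.968 g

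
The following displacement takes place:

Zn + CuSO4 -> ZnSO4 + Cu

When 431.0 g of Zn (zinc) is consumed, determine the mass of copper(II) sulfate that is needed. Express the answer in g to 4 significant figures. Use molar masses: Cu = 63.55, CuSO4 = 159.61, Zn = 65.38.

1052 g

n(Zn) = 431.00 g / 65.38 g/mol = 6.5922 mol.
From the equation the Zn:CuSO4 mole ratio is 1:1, so n(CuSO4) = 6.5922 × 1/1 = 6.5922 mol.
Mass of CuSO4 = 6.5922 mol × 159.61 g/mol = 1052.2 g.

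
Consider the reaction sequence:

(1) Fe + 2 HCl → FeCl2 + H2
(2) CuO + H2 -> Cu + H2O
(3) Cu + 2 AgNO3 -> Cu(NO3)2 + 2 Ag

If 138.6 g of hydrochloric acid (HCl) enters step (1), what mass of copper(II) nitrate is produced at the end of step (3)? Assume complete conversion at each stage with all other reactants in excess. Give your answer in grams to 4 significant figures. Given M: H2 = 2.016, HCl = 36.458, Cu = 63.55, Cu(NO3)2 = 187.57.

n(HCl) = 138.6 / 36.458 = 3.8016 mol.
Reaction (1): HCl→H2 ratio 2:1 ⇒ n(H2) = 1.9008 mol.
Reaction (2): H2→Cu ratio 1:1 ⇒ n(Cu) = 1.9008 mol.
Reaction (3): Cu→Cu(NO3)2 ratio 1:1 ⇒ n(Cu(NO3)2) = 1.9008 mol.
Mass of Cu(NO3)2 = 1.9008 × 187.57 = 356.54 g.

356.5 g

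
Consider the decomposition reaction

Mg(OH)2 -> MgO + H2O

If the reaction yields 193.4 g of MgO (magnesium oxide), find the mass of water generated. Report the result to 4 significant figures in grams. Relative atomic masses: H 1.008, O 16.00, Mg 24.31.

M(MgO) = 24.31 + 16.00 = 40.31 g/mol.
M(H2O) = 2(1.008) + 16.00 = 18.016 g/mol.
n(MgO) = 193.40 g / 40.31 g/mol = 4.7978 mol.
From the equation the MgO:H2O mole ratio is 1:1, so n(H2O) = 4.7978 × 1/1 = 4.7978 mol.
Mass of H2O = 4.7978 mol × 18.016 g/mol = 86.437 g.

86.44 g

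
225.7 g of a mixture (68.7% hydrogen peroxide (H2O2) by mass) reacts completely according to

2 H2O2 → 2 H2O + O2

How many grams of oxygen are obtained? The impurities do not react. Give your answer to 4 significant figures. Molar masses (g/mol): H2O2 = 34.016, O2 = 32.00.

Mass of pure H2O2 = 225.7 g × 0.687 = 155.06 g.
n(H2O2) = 155.06 g / 34.016 g/mol = 4.5583 mol.
From the equation the H2O2:O2 mole ratio is 2:1, so n(O2) = 4.5583 × 1/2 = 2.2792 mol.
Mass of O2 = 2.2792 mol × 32.00 g/mol = 72.933 g.

72.93 g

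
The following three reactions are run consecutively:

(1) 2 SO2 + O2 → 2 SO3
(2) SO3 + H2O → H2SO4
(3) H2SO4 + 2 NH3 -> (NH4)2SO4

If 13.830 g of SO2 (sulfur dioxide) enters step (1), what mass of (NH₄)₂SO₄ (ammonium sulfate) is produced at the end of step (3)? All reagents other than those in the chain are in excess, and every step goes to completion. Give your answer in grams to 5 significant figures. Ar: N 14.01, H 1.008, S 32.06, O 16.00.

28.529 g

M(SO2) = 32.06 + 2(16.00) = 64.06 g/mol.
M((NH4)2SO4) = 2(14.01) + 8(1.008) + 32.06 + 4(16.00) = 132.144 g/mol.
n(SO2) = 13.830 / 64.06 = 0.215891 mol.
Reaction (1): SO2→SO3 ratio 2:2 ⇒ n(SO3) = 0.215891 mol.
Reaction (2): SO3→H2SO4 ratio 1:1 ⇒ n(H2SO4) = 0.215891 mol.
Reaction (3): H2SO4→(NH4)2SO4 ratio 1:1 ⇒ n((NH4)2SO4) = 0.215891 mol.
Mass of (NH4)2SO4 = 0.215891 × 132.144 = 28.5287 g.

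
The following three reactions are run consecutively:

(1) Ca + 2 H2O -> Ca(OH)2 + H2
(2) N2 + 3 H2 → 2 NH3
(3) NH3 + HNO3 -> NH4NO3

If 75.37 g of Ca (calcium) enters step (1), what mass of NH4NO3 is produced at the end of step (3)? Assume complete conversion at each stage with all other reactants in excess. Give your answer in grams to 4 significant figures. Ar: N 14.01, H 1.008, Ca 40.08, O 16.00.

100.4 g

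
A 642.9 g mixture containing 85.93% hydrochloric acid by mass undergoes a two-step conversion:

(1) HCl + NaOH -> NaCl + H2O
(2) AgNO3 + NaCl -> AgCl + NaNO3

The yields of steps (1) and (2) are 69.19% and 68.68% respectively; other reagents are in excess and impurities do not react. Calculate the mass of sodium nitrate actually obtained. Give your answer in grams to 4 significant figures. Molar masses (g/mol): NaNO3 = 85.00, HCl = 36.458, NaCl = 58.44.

Pure HCl = 642.9 × 0.8593 = 552.44 g.
n(HCl) = 552.44 / 36.458 = 15.153 mol.
Step 1 (HCl:NaCl = 1:1): theoretical n(NaCl) = 15.153 mol; at 69.19% yield, n(NaCl) = 10.484 mol.
Step 2 (NaCl:NaNO3 = 1:1): theoretical n(NaNO3) = 10.484 mol, so theoretical mass = 10.484 × 85.00 = 891.16 g.
At 68.68% yield, actual mass of NaNO3 = 891.16 × 0.6868 = 612.05 g.

612.1 g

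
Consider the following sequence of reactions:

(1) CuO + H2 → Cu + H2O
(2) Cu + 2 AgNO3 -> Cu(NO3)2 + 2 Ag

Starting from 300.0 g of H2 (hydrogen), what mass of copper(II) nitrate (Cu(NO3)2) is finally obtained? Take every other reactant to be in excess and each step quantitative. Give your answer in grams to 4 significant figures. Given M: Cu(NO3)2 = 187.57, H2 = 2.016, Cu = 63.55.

n(H2) = 300.00 / 2.016 = 148.81 mol.
Step 1 gives a 1:1 ratio of H2 to Cu, so n(Cu) = 148.81 mol.
In step 2 the Cu:Cu(NO3)2 ratio is 1:1, so n(Cu(NO3)2) = 148.81 mol.
Mass of Cu(NO3)2 = 148.81 × 187.57 = 27912 g.

27910 g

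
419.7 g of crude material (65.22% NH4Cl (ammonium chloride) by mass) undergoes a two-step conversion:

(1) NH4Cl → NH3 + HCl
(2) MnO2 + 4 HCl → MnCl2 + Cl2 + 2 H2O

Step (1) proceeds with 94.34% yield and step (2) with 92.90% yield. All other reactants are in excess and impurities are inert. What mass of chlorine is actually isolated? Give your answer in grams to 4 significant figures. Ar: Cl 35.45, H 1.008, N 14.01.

79.49 g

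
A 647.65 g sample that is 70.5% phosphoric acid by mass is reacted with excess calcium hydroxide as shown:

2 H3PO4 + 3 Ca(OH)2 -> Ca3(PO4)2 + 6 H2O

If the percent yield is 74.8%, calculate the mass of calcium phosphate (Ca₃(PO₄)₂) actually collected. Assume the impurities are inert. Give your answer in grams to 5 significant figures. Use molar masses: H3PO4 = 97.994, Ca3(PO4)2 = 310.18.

540.52 g

Pure H3PO4 available = 647.65 g × 0.705 = 456.593 g.
n(H3PO4) = 456.593 g / 97.994 g/mol = 4.65940 mol.
From the equation the H3PO4:Ca3(PO4)2 mole ratio is 2:1, so n(Ca3(PO4)2) = 4.65940 × 1/2 = 2.32970 mol.
Mass of Ca3(PO4)2 = 2.32970 mol × 310.18 g/mol = 722.626 g.
Actual mass collected = 722.626 g × 0.748 = 540.525 g.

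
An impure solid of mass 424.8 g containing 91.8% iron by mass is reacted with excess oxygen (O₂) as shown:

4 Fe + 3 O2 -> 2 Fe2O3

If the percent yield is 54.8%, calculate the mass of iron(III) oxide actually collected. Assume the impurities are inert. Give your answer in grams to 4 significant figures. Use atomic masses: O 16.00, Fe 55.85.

305.5 g

Pure Fe available = 424.8 g × 0.918 = 389.97 g.
M(Fe) = 55.85 g/mol.
M(Fe2O3) = 2(55.85) + 3(16.00) = 159.70 g/mol.
n(Fe) = 389.97 g / 55.85 g/mol = 6.9824 mol.
From the equation the Fe:Fe2O3 mole ratio is 4:2, so n(Fe2O3) = 6.9824 × 2/4 = 3.4912 mol.
Mass of Fe2O3 = 3.4912 mol × 159.70 g/mol = 557.54 g.
Actual mass collected = 557.54 g × 0.548 = 305.53 g.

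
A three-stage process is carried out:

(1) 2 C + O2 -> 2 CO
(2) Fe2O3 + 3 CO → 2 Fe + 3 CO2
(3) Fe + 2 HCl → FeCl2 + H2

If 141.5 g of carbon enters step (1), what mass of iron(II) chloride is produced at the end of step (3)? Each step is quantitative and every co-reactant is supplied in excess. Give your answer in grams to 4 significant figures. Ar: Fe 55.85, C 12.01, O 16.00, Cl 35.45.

995.6 g

M(C) = 12.01 g/mol.
M(FeCl2) = 55.85 + 2(35.45) = 126.75 g/mol.
n(C) = 141.5 / 12.01 = 11.782 mol.
Reaction (1): C→CO ratio 2:2 ⇒ n(CO) = 11.782 mol.
Reaction (2): CO→Fe ratio 3:2 ⇒ n(Fe) = 7.8546 mol.
Reaction (3): Fe→FeCl2 ratio 1:1 ⇒ n(FeCl2) = 7.8546 mol.
Mass of FeCl2 = 7.8546 × 126.75 = 995.57 g.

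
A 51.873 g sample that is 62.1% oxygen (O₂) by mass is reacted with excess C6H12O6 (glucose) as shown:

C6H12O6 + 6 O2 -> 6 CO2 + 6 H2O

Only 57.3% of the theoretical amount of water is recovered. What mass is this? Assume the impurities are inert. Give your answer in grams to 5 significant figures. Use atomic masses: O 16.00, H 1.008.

Pure O2 available = 51.873 g × 0.621 = 32.2131 g.
M(O2) = 2(16.00) = 32.00 g/mol.
M(H2O) = 2(1.008) + 16.00 = 18.016 g/mol.
n(O2) = 32.2131 g / 32.00 g/mol = 1.00666 mol.
From the equation the O2:H2O mole ratio is 6:6, so n(H2O) = 1.00666 × 6/6 = 1.00666 mol.
Mass of H2O = 1.00666 mol × 18.016 g/mol = 18.1360 g.
Actual mass collected = 18.1360 g × 0.573 = 10.3919 g.

10.392 g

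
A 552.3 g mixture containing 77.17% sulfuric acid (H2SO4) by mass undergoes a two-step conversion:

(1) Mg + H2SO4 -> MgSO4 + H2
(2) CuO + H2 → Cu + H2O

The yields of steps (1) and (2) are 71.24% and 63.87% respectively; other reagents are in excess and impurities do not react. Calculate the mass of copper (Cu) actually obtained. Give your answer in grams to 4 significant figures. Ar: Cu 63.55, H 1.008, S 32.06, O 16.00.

125.7 g

Pure H2SO4 = 552.3 × 0.7717 = 426.21 g.
M(H2SO4) = 2(1.008) + 32.06 + 4(16.00) = 98.076 g/mol.
M(Cu) = 63.55 g/mol.
n(H2SO4) = 426.21 / 98.076 = 4.3457 mol.
Step 1 (H2SO4:H2 = 1:1): theoretical n(H2) = 4.3457 mol; at 71.24% yield, n(H2) = 3.0959 mol.
Step 2 (H2:Cu = 1:1): theoretical n(Cu) = 3.0959 mol, so theoretical mass = 3.0959 × 63.55 = 196.74 g.
At 63.87% yield, actual mass of Cu = 196.74 × 0.6387 = 125.66 g.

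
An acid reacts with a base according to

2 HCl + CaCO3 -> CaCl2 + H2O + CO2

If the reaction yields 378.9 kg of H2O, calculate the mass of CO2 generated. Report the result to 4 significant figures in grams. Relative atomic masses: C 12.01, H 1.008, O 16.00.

925600 g

M(H2O) = 2(1.008) + 16.00 = 18.016 g/mol.
M(CO2) = 12.01 + 2(16.00) = 44.01 g/mol.
Convert: 378.9 kg = 378900 g.
n(H2O) = 378900 g / 18.016 g/mol = 21031 mol.
From the equation the H2O:CO2 mole ratio is 1:1, so n(CO2) = 21031 × 1/1 = 21031 mol.
Mass of CO2 = 21031 mol × 44.01 g/mol = 925590 g.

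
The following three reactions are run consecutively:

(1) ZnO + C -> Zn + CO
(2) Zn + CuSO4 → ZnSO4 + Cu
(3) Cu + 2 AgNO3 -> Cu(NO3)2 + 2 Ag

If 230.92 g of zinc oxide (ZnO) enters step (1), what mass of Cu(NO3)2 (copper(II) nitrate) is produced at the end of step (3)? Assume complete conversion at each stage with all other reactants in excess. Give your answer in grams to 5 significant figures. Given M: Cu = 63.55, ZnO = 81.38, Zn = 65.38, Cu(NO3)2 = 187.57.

532.24 g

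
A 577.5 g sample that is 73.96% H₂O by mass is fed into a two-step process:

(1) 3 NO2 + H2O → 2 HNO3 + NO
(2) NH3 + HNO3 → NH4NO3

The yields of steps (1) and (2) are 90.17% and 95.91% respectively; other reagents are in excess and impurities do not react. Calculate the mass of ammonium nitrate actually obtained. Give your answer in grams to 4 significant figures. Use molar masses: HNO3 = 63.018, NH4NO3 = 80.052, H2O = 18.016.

Pure H2O = 577.5 × 0.7396 = 427.12 g.
n(H2O) = 427.12 / 18.016 = 23.708 mol.
Step 1 (H2O:HNO3 = 1:2): theoretical n(HNO3) = 47.416 mol; at 90.17% yield, n(HNO3) = 42.755 mol.
Step 2 (HNO3:NH4NO3 = 1:1): theoretical n(NH4NO3) = 42.755 mol, so theoretical mass = 42.755 × 80.052 = 3422.6 g.
At 95.91% yield, actual mass of NH4NO3 = 3422.6 × 0.9591 = 3282.6 g.

3283 g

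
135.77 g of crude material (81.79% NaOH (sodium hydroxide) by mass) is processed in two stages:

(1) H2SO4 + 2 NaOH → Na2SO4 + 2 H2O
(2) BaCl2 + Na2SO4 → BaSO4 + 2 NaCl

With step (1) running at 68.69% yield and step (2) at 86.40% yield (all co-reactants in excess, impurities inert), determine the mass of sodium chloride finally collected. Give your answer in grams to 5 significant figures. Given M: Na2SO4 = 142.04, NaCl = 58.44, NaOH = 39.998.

Pure NaOH = 135.77 × 0.8179 = 111.046 g.
n(NaOH) = 111.046 / 39.998 = 2.77630 mol.
Step 1 (NaOH:Na2SO4 = 2:1): theoretical n(Na2SO4) = 1.38815 mol; at 68.69% yield, n(Na2SO4) = 0.953519 mol.
Step 2 (Na2SO4:NaCl = 1:2): theoretical n(NaCl) = 1.90704 mol, so theoretical mass = 1.90704 × 58.44 = 111.447 g.
At 86.40% yield, actual mass of NaCl = 111.447 × 0.8640 = 96.2904 g.

96.290 g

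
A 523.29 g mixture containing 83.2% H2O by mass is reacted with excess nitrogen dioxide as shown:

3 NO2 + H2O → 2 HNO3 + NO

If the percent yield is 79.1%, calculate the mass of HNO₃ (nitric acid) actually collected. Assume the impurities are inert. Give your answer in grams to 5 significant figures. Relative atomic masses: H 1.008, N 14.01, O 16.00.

Pure H2O available = 523.29 g × 0.832 = 435.377 g.
M(H2O) = 2(1.008) + 16.00 = 18.016 g/mol.
M(HNO3) = 1.008 + 14.01 + 3(16.00) = 63.018 g/mol.
n(H2O) = 435.377 g / 18.016 g/mol = 24.1661 mol.
From the equation the H2O:HNO3 mole ratio is 1:2, so n(HNO3) = 24.1661 × 2/1 = 48.3323 mol.
Mass of HNO3 = 48.3323 mol × 63.018 g/mol = 3045.80 g.
Actual mass collected = 3045.80 g × 0.791 = 2409.23 g.

2409.2 g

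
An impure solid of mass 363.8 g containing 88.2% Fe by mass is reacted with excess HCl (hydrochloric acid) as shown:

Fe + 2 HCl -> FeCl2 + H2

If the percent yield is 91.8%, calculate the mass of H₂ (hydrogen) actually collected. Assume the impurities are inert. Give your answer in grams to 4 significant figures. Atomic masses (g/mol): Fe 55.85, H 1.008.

10.63 g

Pure Fe available = 363.8 g × 0.882 = 320.87 g.
M(Fe) = 55.85 g/mol.
M(H2) = 2(1.008) = 2.016 g/mol.
n(Fe) = 320.87 g / 55.85 g/mol = 5.7452 mol.
From the equation the Fe:H2 mole ratio is 1:1, so n(H2) = 5.7452 × 1/1 = 5.7452 mol.
Mass of H2 = 5.7452 mol × 2.016 g/mol = 11.582 g.
Actual mass collected = 11.582 g × 0.918 = 10.633 g.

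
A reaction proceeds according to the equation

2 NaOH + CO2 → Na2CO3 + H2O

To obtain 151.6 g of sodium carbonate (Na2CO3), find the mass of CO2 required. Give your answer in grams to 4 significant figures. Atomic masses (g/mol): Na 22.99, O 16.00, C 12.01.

62.95 g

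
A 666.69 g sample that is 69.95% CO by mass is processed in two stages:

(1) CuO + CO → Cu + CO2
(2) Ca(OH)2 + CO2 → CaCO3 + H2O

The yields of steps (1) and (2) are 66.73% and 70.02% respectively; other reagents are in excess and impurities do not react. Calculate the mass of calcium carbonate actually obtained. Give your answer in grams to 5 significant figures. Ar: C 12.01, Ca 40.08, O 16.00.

778.63 g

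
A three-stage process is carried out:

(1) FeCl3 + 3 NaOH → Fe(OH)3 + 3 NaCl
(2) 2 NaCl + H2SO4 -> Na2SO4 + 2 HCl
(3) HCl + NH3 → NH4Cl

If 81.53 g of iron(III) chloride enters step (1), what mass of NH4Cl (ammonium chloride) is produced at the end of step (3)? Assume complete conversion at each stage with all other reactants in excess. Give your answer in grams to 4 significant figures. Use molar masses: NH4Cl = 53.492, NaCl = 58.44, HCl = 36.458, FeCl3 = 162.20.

80.66 g

n(FeCl3) = 81.53 / 162.20 = 0.50265 mol.
Reaction (1): FeCl3→NaCl ratio 1:3 ⇒ n(NaCl) = 1.5080 mol.
Reaction (2): NaCl→HCl ratio 2:2 ⇒ n(HCl) = 1.5080 mol.
Reaction (3): HCl→NH4Cl ratio 1:1 ⇒ n(NH4Cl) = 1.5080 mol.
Mass of NH4Cl = 1.5080 × 53.492 = 80.663 g.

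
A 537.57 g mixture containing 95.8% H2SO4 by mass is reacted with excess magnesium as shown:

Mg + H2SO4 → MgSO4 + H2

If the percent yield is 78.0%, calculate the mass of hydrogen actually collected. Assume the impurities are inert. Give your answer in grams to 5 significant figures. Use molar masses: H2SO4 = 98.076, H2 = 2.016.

8.2570 g

Pure H2SO4 available = 537.57 g × 0.958 = 514.992 g.
n(H2SO4) = 514.992 g / 98.076 g/mol = 5.25095 mol.
From the equation the H2SO4:H2 mole ratio is 1:1, so n(H2) = 5.25095 × 1/1 = 5.25095 mol.
Mass of H2 = 5.25095 mol × 2.016 g/mol = 10.5859 g.
Actual mass collected = 10.5859 g × 0.780 = 8.25701 g.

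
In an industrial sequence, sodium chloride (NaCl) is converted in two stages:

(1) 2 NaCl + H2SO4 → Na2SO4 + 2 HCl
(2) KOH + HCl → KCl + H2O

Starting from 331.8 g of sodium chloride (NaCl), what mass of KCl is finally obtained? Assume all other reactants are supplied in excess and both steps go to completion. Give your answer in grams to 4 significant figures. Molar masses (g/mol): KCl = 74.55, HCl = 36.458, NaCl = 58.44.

n(NaCl) = 331.80 / 58.44 = 5.6776 mol.
Step 1 gives a 2:2 ratio of NaCl to HCl, so n(HCl) = 5.6776 mol.
In step 2 the HCl:KCl ratio is 1:1, so n(KCl) = 5.6776 mol.
Mass of KCl = 5.6776 × 74.55 = 423.27 g.

423.3 g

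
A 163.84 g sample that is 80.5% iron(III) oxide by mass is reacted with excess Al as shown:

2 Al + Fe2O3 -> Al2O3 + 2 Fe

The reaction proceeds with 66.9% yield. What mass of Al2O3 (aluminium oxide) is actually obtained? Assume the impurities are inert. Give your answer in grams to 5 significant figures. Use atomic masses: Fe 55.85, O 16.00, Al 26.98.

Pure Fe2O3 available = 163.84 g × 0.805 = 131.891 g.
M(Fe2O3) = 2(55.85) + 3(16.00) = 159.70 g/mol.
M(Al2O3) = 2(26.98) + 3(16.00) = 101.96 g/mol.
n(Fe2O3) = 131.891 g / 159.70 g/mol = 0.825869 mol.
From the equation the Fe2O3:Al2O3 mole ratio is 1:1, so n(Al2O3) = 0.825869 × 1/1 = 0.825869 mol.
Mass of Al2O3 = 0.825869 mol × 101.96 g/mol = 84.2056 g.
Actual mass collected = 84.2056 g × 0.669 = 56.3335 g.

56.334 g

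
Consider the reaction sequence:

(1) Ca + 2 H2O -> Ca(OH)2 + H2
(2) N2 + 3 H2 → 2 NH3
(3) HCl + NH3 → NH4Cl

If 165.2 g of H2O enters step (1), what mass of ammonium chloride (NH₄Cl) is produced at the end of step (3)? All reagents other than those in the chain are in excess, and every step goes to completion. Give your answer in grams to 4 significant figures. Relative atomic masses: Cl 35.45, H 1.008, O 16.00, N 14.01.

163.5 g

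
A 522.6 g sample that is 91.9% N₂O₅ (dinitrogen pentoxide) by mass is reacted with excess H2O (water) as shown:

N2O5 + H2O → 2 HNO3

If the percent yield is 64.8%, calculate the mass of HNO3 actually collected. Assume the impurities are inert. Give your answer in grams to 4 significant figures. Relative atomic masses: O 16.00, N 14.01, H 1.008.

363.1 g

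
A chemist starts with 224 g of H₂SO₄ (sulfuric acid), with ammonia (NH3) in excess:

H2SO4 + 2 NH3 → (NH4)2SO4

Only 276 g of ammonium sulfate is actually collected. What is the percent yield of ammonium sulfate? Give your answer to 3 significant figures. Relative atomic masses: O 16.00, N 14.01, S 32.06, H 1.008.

91.4 %

M(H2SO4) = 2(1.008) + 32.06 + 4(16.00) = 98.076 g/mol.
M((NH4)2SO4) = 2(14.01) + 8(1.008) + 32.06 + 4(16.00) = 132.144 g/mol.
n(H2SO4) = 224.0 g / 98.076 g/mol = 2.284 mol.
From the equation the H2SO4:(NH4)2SO4 mole ratio is 1:1, so n((NH4)2SO4) = 2.284 × 1/1 = 2.284 mol.
Mass of (NH4)2SO4 = 2.284 mol × 132.144 g/mol = 301.8 g.
This is the theoretical yield. Percent yield = 276 g / 301.8 g × 100% = 91.45%.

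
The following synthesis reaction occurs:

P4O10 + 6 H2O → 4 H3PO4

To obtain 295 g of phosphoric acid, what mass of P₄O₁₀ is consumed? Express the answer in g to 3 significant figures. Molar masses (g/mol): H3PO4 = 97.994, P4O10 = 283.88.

n(H3PO4) = 295.0 g / 97.994 g/mol = 3.010 mol.
From the equation the H3PO4:P4O10 mole ratio is 4:1, so n(P4O10) = 3.010 × 1/4 = 0.7526 mol.
Mass of P4O10 = 0.7526 mol × 283.88 g/mol = 213.6 g.

214 g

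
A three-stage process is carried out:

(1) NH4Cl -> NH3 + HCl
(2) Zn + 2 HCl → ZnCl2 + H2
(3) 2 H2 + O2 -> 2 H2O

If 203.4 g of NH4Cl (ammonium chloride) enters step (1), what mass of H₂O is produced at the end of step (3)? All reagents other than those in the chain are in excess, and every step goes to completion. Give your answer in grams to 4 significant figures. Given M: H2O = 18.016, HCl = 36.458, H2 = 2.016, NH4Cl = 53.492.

34.25 g

n(NH4Cl) = 203.4 / 53.492 = 3.8024 mol.
Reaction (1): NH4Cl→HCl ratio 1:1 ⇒ n(HCl) = 3.8024 mol.
Reaction (2): HCl→H2 ratio 2:1 ⇒ n(H2) = 1.9012 mol.
Reaction (3): H2→H2O ratio 2:2 ⇒ n(H2O) = 1.9012 mol.
Mass of H2O = 1.9012 × 18.016 = 34.252 g.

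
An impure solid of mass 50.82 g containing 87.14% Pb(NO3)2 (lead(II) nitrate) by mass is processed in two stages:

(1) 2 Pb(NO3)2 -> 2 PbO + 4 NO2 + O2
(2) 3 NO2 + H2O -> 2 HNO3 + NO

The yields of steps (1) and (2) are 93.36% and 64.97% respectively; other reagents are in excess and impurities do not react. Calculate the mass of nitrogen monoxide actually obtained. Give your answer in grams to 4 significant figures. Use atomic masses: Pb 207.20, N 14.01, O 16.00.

Pure Pb(NO3)2 = 50.82 × 0.8714 = 44.285 g.
M(Pb(NO3)2) = 207.20 + 2(14.01) + 6(16.00) = 331.22 g/mol.
M(NO) = 14.01 + 16.00 = 30.01 g/mol.
n(Pb(NO3)2) = 44.285 / 331.22 = 0.13370 mol.
Step 1 (Pb(NO3)2:NO2 = 2:4): theoretical n(NO2) = 0.26740 mol; at 93.36% yield, n(NO2) = 0.24965 mol.
Step 2 (NO2:NO = 3:1): theoretical n(NO) = 0.083216 mol, so theoretical mass = 0.083216 × 30.01 = 2.4973 g.
At 64.97% yield, actual mass of NO = 2.4973 × 0.6497 = 1.6225 g.

1.622 g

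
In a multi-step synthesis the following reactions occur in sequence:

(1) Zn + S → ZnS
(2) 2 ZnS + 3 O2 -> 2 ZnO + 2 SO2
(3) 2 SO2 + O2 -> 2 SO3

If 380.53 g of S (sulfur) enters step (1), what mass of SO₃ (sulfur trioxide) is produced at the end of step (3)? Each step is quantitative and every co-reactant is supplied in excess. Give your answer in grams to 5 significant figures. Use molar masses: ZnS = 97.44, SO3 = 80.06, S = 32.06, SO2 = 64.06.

n(S) = 380.53 / 32.06 = 11.8693 mol.
Reaction (1): S→ZnS ratio 1:1 ⇒ n(ZnS) = 11.8693 mol.
Reaction (2): ZnS→SO2 ratio 2:2 ⇒ n(SO2) = 11.8693 mol.
Reaction (3): SO2→SO3 ratio 2:2 ⇒ n(SO3) = 11.8693 mol.
Mass of SO3 = 11.8693 × 80.06 = 950.257 g.

950.26 g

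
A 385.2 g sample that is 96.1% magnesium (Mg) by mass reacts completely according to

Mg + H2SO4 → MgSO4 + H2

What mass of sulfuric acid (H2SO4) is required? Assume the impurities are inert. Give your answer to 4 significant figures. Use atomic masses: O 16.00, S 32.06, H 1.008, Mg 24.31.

1493 g

Mass of pure Mg = 385.2 g × 0.961 = 370.18 g.
M(Mg) = 24.31 g/mol.
M(H2SO4) = 2(1.008) + 32.06 + 4(16.00) = 98.076 g/mol.
n(Mg) = 370.18 g / 24.31 g/mol = 15.227 mol.
From the equation the Mg:H2SO4 mole ratio is 1:1, so n(H2SO4) = 15.227 × 1/1 = 15.227 mol.
Mass of H2SO4 = 15.227 mol × 98.076 g/mol = 1493.4 g.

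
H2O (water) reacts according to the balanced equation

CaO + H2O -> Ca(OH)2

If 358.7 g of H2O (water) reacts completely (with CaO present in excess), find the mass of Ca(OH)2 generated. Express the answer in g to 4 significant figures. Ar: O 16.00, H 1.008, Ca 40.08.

M(H2O) = 2(1.008) + 16.00 = 18.016 g/mol.
M(Ca(OH)2) = 40.08 + 2(16.00) + 2(1.008) = 74.096 g/mol.
n(H2O) = 358.70 g / 18.016 g/mol = 19.910 mol.
From the equation the H2O:Ca(OH)2 mole ratio is 1:1, so n(Ca(OH)2) = 19.910 × 1/1 = 19.910 mol.
Mass of Ca(OH)2 = 19.910 mol × 74.096 g/mol = 1475.3 g.

1475 g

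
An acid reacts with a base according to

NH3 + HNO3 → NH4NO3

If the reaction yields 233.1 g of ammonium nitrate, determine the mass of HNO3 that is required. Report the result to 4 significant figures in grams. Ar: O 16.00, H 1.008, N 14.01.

M(NH4NO3) = 2(14.01) + 4(1.008) + 3(16.00) = 80.052 g/mol.
M(HNO3) = 1.008 + 14.01 + 3(16.00) = 63.018 g/mol.
n(NH4NO3) = 233.10 g / 80.052 g/mol = 2.9119 mol.
From the equation the NH4NO3:HNO3 mole ratio is 1:1, so n(HNO3) = 2.9119 × 1/1 = 2.9119 mol.
Mass of HNO3 = 2.9119 mol × 63.018 g/mol = 183.50 g.

183.5 g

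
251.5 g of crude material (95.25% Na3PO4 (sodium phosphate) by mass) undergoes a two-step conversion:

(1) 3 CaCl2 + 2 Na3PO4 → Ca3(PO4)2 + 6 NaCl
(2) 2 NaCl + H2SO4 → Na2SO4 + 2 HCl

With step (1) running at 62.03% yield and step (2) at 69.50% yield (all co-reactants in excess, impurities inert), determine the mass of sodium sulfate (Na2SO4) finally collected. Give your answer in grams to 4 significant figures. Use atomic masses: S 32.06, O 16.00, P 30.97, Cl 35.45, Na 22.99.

134.2 g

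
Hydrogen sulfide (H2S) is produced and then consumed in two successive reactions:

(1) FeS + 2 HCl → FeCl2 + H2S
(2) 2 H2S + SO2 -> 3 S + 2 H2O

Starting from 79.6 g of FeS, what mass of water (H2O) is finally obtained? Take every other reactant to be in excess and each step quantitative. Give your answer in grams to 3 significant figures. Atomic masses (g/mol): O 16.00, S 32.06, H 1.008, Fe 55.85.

M(FeS) = 55.85 + 32.06 = 87.91 g/mol.
M(H2O) = 2(1.008) + 16.00 = 18.016 g/mol.
n(FeS) = 79.60 / 87.91 = 0.9055 mol.
Step 1 gives a 1:1 ratio of FeS to H2S, so n(H2S) = 0.9055 mol.
In step 2 the H2S:H2O ratio is 2:2, so n(H2O) = 0.9055 mol.
Mass of H2O = 0.9055 × 18.016 = 16.31 g.

16.3 g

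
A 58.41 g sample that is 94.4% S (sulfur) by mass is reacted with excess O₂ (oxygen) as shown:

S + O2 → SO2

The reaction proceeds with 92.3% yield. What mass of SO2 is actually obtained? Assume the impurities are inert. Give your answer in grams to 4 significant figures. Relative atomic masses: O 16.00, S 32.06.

101.7 g

Pure S available = 58.41 g × 0.944 = 55.139 g.
M(S) = 32.06 g/mol.
M(SO2) = 32.06 + 2(16.00) = 64.06 g/mol.
n(S) = 55.139 g / 32.06 g/mol = 1.7199 mol.
From the equation the S:SO2 mole ratio is 1:1, so n(SO2) = 1.7199 × 1/1 = 1.7199 mol.
Mass of SO2 = 1.7199 mol × 64.06 g/mol = 110.17 g.
Actual mass collected = 110.17 g × 0.923 = 101.69 g.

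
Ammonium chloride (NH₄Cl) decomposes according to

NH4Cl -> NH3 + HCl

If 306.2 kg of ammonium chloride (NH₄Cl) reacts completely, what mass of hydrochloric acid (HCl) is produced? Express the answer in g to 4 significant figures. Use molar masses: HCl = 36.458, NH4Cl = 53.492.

208700 g

Convert: 306.2 kg = 306200 g.
n(NH4Cl) = 306200 g / 53.492 g/mol = 5724.2 mol.
From the equation the NH4Cl:HCl mole ratio is 1:1, so n(HCl) = 5724.2 × 1/1 = 5724.2 mol.
Mass of HCl = 5724.2 mol × 36.458 g/mol = 208690 g.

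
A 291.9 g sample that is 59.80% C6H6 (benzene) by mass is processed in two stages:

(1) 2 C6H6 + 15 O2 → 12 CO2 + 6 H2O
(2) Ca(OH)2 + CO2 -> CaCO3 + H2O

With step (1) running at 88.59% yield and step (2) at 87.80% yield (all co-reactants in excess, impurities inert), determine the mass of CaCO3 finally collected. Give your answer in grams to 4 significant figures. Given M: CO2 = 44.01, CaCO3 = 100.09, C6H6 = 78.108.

1044 g

Pure C6H6 = 291.9 × 0.5980 = 174.56 g.
n(C6H6) = 174.56 / 78.108 = 2.2348 mol.
Step 1 (C6H6:CO2 = 2:12): theoretical n(CO2) = 13.409 mol; at 88.59% yield, n(CO2) = 11.879 mol.
Step 2 (CO2:CaCO3 = 1:1): theoretical n(CaCO3) = 11.879 mol, so theoretical mass = 11.879 × 100.09 = 1189.0 g.
At 87.80% yield, actual mass of CaCO3 = 1189.0 × 0.8780 = 1043.9 g.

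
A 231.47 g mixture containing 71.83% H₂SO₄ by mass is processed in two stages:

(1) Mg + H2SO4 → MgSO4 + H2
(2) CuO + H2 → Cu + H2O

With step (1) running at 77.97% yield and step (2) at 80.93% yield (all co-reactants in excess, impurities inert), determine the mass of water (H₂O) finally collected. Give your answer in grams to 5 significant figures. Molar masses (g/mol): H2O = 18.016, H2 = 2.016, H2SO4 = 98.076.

Pure H2SO4 = 231.47 × 0.7183 = 166.265 g.
n(H2SO4) = 166.265 / 98.076 = 1.69527 mol.
Step 1 (H2SO4:H2 = 1:1): theoretical n(H2) = 1.69527 mol; at 77.97% yield, n(H2) = 1.32180 mol.
Step 2 (H2:H2O = 1:1): theoretical n(H2O) = 1.32180 mol, so theoretical mass = 1.32180 × 18.016 = 23.8135 g.
At 80.93% yield, actual mass of H2O = 23.8135 × 0.8093 = 19.2723 g.

19.272 g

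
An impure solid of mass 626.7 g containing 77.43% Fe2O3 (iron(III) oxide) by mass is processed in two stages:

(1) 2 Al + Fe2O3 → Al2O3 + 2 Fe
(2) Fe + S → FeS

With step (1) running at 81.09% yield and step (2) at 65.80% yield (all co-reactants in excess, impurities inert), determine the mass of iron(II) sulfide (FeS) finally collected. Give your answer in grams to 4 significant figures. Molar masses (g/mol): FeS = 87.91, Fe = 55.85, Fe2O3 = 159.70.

Pure Fe2O3 = 626.7 × 0.7743 = 485.25 g.
n(Fe2O3) = 485.25 / 159.70 = 3.0385 mol.
Step 1 (Fe2O3:Fe = 1:2): theoretical n(Fe) = 6.0771 mol; at 81.09% yield, n(Fe) = 4.9279 mol.
Step 2 (Fe:FeS = 1:1): theoretical n(FeS) = 4.9279 mol, so theoretical mass = 4.9279 × 87.91 = 433.21 g.
At 65.80% yield, actual mass of FeS = 433.21 × 0.6580 = 285.05 g.

285.1 g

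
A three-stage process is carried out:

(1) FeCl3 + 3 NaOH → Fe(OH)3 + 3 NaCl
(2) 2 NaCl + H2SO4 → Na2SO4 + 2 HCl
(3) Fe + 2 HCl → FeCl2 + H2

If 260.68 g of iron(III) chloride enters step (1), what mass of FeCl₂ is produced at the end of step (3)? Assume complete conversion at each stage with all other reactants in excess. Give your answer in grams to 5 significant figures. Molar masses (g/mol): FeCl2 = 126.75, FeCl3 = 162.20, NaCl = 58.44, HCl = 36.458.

n(FeCl3) = 260.68 / 162.20 = 1.60715 mol.
Reaction (1): FeCl3→NaCl ratio 1:3 ⇒ n(NaCl) = 4.82145 mol.
Reaction (2): NaCl→HCl ratio 2:2 ⇒ n(HCl) = 4.82145 mol.
Reaction (3): HCl→FeCl2 ratio 2:1 ⇒ n(FeCl2) = 2.41073 mol.
Mass of FeCl2 = 2.41073 × 126.75 = 305.560 g.

305.56 g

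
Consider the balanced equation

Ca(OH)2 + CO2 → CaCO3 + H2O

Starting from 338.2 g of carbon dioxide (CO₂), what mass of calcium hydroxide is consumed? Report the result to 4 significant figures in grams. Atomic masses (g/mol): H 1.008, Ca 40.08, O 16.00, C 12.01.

M(CO2) = 12.01 + 2(16.00) = 44.01 g/mol.
M(Ca(OH)2) = 40.08 + 2(16.00) + 2(1.008) = 74.096 g/mol.
n(CO2) = 338.20 g / 44.01 g/mol = 7.6846 mol.
From the equation the CO2:Ca(OH)2 mole ratio is 1:1, so n(Ca(OH)2) = 7.6846 × 1/1 = 7.6846 mol.
Mass of Ca(OH)2 = 7.6846 mol × 74.096 g/mol = 569.40 g.

569.4 g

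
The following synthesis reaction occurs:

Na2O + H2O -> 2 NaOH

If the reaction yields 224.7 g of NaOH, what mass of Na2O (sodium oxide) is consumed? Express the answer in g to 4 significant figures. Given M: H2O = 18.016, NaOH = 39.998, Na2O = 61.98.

174.1 g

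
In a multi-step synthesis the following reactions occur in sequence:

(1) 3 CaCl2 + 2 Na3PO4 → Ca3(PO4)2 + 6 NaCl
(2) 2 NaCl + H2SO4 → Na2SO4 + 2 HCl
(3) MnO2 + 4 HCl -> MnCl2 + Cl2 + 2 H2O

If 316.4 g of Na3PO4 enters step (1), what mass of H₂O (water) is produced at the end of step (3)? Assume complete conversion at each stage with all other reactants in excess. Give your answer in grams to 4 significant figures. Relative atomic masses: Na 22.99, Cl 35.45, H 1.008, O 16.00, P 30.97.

52.16 g

M(Na3PO4) = 3(22.99) + 30.97 + 4(16.00) = 163.94 g/mol.
M(H2O) = 2(1.008) + 16.00 = 18.016 g/mol.
n(Na3PO4) = 316.4 / 163.94 = 1.9300 mol.
Reaction (1): Na3PO4→NaCl ratio 2:6 ⇒ n(NaCl) = 5.7899 mol.
Reaction (2): NaCl→HCl ratio 2:2 ⇒ n(HCl) = 5.7899 mol.
Reaction (3): HCl→H2O ratio 4:2 ⇒ n(H2O) = 2.8950 mol.
Mass of H2O = 2.8950 × 18.016 = 52.156 g.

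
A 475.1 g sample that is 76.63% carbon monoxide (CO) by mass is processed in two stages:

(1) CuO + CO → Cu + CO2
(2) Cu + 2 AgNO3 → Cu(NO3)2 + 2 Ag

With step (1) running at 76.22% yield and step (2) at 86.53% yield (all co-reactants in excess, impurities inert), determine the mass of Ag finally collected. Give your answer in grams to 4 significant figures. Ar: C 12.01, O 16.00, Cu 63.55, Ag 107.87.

1849 g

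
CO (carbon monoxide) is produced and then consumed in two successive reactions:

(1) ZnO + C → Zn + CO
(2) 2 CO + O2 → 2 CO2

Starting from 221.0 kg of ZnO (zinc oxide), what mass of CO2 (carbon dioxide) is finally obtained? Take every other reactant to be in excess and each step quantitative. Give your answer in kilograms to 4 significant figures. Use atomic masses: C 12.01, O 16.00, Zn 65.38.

119.5 kg

M(ZnO) = 65.38 + 16.00 = 81.38 g/mol.
M(CO2) = 12.01 + 2(16.00) = 44.01 g/mol.
221.0 kg = 221000 g.
n(ZnO) = 221000 / 81.38 = 2715.7 mol.
Step 1 gives a 1:1 ratio of ZnO to CO, so n(CO) = 2715.7 mol.
In step 2 the CO:CO2 ratio is 2:2, so n(CO2) = 2715.7 mol.
Mass of CO2 = 2715.7 × 44.01 = 119520 g = 119.5 kg.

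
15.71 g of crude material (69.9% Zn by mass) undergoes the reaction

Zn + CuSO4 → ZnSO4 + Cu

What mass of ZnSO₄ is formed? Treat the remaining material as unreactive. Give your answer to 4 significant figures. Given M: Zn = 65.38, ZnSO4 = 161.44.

27.12 g

Mass of pure Zn = 15.71 g × 0.699 = 10.981 g.
n(Zn) = 10.981 g / 65.38 g/mol = 0.16796 mol.
From the equation the Zn:ZnSO4 mole ratio is 1:1, so n(ZnSO4) = 0.16796 × 1/1 = 0.16796 mol.
Mass of ZnSO4 = 0.16796 mol × 161.44 g/mol = 27.116 g.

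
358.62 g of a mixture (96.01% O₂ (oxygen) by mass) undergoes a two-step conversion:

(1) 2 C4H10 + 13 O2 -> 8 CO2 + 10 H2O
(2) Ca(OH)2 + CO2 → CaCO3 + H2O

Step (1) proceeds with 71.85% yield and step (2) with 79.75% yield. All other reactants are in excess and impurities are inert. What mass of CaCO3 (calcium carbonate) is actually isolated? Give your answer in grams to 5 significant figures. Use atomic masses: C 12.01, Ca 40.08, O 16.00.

Pure O2 = 358.62 × 0.9601 = 344.311 g.
M(O2) = 2(16.00) = 32.00 g/mol.
M(CaCO3) = 40.08 + 12.01 + 3(16.00) = 100.09 g/mol.
n(O2) = 344.311 / 32.00 = 10.7597 mol.
Step 1 (O2:CO2 = 13:8): theoretical n(CO2) = 6.62137 mol; at 71.85% yield, n(CO2) = 4.75745 mol.
Step 2 (CO2:CaCO3 = 1:1): theoretical n(CaCO3) = 4.75745 mol, so theoretical mass = 4.75745 × 100.09 = 476.173 g.
At 79.75% yield, actual mass of CaCO3 = 476.173 × 0.7975 = 379.748 g.

379.75 g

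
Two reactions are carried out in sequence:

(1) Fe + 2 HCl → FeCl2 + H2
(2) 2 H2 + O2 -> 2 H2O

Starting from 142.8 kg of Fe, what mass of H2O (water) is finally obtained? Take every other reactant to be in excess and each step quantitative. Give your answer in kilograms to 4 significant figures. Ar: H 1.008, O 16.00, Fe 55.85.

46.06 kg

M(Fe) = 55.85 g/mol.
M(H2O) = 2(1.008) + 16.00 = 18.016 g/mol.
142.8 kg = 142800 g.
n(Fe) = 142800 / 55.85 = 2556.8 mol.
Step 1 gives a 1:1 ratio of Fe to H2, so n(H2) = 2556.8 mol.
In step 2 the H2:H2O ratio is 2:2, so n(H2O) = 2556.8 mol.
Mass of H2O = 2556.8 × 18.016 = 46064 g = 46.06 kg.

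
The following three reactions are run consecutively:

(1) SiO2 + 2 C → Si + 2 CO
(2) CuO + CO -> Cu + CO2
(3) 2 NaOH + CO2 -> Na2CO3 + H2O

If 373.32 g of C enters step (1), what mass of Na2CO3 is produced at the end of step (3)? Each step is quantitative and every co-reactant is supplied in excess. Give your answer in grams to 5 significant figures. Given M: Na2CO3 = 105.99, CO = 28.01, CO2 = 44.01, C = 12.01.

n(C) = 373.32 / 12.01 = 31.0841 mol.
Reaction (1): C→CO ratio 2:2 ⇒ n(CO) = 31.0841 mol.
Reaction (2): CO→CO2 ratio 1:1 ⇒ n(CO2) = 31.0841 mol.
Reaction (3): CO2→Na2CO3 ratio 1:1 ⇒ n(Na2CO3) = 31.0841 mol.
Mass of Na2CO3 = 31.0841 × 105.99 = 3294.60 g.

3294.6 g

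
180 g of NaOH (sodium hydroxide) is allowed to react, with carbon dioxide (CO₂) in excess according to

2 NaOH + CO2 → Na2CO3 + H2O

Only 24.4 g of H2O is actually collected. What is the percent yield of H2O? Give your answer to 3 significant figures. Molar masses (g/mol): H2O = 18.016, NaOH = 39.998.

60.2 %

n(NaOH) = 180.0 g / 39.998 g/mol = 4.500 mol.
From the equation the NaOH:H2O mole ratio is 2:1, so n(H2O) = 4.500 × 1/2 = 2.250 mol.
Mass of H2O = 2.250 mol × 18.016 g/mol = 40.54 g.
This is the theoretical yield. Percent yield = 24.4 g / 40.54 g × 100% = 60.19%.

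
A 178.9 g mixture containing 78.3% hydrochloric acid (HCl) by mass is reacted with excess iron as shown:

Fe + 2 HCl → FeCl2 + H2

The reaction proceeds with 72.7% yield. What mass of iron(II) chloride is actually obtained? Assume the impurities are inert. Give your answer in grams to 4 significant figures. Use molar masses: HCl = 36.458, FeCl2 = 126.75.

Pure HCl available = 178.9 g × 0.783 = 140.08 g.
n(HCl) = 140.08 g / 36.458 g/mol = 3.8422 mol.
From the equation the HCl:FeCl2 mole ratio is 2:1, so n(FeCl2) = 3.8422 × 1/2 = 1.9211 mol.
Mass of FeCl2 = 1.9211 mol × 126.75 g/mol = 243.50 g.
Actual mass collected = 243.50 g × 0.727 = 177.02 g.

177.0 g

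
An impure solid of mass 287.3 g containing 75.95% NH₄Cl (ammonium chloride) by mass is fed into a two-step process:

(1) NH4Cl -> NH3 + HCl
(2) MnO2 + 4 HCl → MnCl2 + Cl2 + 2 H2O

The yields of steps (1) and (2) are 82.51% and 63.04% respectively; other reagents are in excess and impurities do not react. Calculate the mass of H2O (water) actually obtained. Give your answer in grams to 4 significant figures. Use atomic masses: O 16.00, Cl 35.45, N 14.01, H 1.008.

19.11 g

Pure NH4Cl = 287.3 × 0.7595 = 218.20 g.
M(NH4Cl) = 14.01 + 4(1.008) + 35.45 = 53.492 g/mol.
M(H2O) = 2(1.008) + 16.00 = 18.016 g/mol.
n(NH4Cl) = 218.20 / 53.492 = 4.0792 mol.
Step 1 (NH4Cl:HCl = 1:1): theoretical n(HCl) = 4.0792 mol; at 82.51% yield, n(HCl) = 3.3657 mol.
Step 2 (HCl:H2O = 4:2): theoretical n(H2O) = 1.6829 mol, so theoretical mass = 1.6829 × 18.016 = 30.319 g.
At 63.04% yield, actual mass of H2O = 30.319 × 0.6304 = 19.113 g.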